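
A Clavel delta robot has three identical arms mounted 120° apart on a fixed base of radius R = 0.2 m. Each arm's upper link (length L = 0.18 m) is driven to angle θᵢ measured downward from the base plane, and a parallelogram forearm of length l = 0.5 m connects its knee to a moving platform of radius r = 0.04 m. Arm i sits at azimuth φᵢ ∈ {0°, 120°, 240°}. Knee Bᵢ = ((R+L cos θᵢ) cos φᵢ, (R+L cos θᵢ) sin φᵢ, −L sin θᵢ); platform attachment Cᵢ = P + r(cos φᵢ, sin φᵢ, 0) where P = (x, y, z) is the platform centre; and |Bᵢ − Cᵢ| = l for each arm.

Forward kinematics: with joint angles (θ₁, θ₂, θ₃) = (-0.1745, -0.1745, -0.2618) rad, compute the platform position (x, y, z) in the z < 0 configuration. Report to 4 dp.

φ1=0.0°: virtual centre (0.3373, 0.0000, 0.0313), radius l
arm 2 at φ=120.0°: (R−r)+L cos θ2 = 0.3373;  S2 = (-0.1686, 0.2921, 0.0313)
S3 = (0.3339·cos240.0°, 0.3339·sin240.0°, 0.0466) = (-0.1669, -0.2891, 0.0466)
subtract pairs → two planes through P
linear system: -1.0118x+0.5842y = 0.0000−0.0000z; -1.0084x+-0.5783y = -0.0011−0.0307z
Cramer: x(z) = 0.0005+0.0153z;  y(z) = 0.0009+0.0264z
into |P−S₁|² = l²: 1.0009z² + -0.0727z + -0.1356 = 0;  Δ = 0.5483;  z = -0.3336 or 0.4062 → z<0 root = -0.3336
x = -0.0045, y = -0.0079

(-0.0045, -0.0079, -0.3336)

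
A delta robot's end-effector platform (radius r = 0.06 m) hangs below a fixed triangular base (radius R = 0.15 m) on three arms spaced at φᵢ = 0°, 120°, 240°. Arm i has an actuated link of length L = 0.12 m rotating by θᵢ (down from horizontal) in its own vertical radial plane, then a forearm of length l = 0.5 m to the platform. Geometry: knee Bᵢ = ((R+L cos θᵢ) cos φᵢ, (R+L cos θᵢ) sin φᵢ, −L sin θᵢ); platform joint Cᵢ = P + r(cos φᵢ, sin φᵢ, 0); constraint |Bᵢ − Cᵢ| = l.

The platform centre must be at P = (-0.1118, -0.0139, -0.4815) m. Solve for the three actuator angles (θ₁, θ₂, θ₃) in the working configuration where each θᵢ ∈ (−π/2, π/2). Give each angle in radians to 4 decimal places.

rotate P by −φ1: (-0.1118, -0.0139, -0.4815)
  A=0.2018, B=-0.4815, C=(l²−L²−A²−y'²−z²)/(2L)=-0.1548
  γ=atan2(-0.4815,0.2018)=-1.1739;  ψ=arccos(-0.2966)=1.8719;  θ1=γ+ψ≈0.6980
rotate P by −φ2: (0.0439, 0.1038, -0.4815)
  A cos θ + B sin θ = C:  0.0461·cos θ + -0.4815·sin θ = -0.0381
  θ2 = atan2(B,A) + arccos(C/0.4837) = 0.1743
rotate P by −φ3: (0.0679, -0.0899, -0.4815)
  e−x'=0.0221;  (l²−L²−(e−x')²−y'²−z²)/2L = -0.0200
  γ=atan2(-0.4815,0.0221)=-1.5250;  ψ=arccos(-0.0415)=1.6124;  θ3=γ+ψ≈0.0873

θ₁ = 0.6980, θ₂ = 0.1743, θ₃ = 0.0873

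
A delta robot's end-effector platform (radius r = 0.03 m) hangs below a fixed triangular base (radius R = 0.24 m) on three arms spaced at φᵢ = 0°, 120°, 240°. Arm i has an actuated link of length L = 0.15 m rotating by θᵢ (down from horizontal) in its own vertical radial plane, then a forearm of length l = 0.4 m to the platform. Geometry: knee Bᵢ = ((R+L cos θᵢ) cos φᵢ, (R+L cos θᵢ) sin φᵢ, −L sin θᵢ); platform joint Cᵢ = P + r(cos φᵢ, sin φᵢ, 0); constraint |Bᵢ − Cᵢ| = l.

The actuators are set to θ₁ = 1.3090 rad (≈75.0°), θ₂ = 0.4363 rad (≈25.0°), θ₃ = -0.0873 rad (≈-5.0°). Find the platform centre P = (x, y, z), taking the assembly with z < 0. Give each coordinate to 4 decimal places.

O1 = (0.2488·cos0.0°, 0.2488·sin0.0°, -0.1449) = (0.2488, 0.0000, -0.1449)
φ2=120.0°: virtual centre (-0.1730, 0.2996, -0.0634), radius l
arm 3 at φ=240.0°: e+L cos θ3 = 0.3594;  O3 = (-0.1797, -0.3113, 0.0131)
eliminate P² terms by subtracting sphere 1 from 2 and 3
linear system: -0.8436x+0.5992y = 0.0408−0.1630z; -0.8571x+-0.6225y = 0.0465−0.3159z
Cramer: x(z) = -0.0512+0.2799z;  y(z) = -0.0041+0.1221z
sphere 1 gives Az²+Bz+C=0 with A=1.0933, B=0.1208, C=-0.0489;  B²−4AC=0.2286;  roots -0.2739, 0.1634;  negative root z = -0.2739
x = -0.1279, y = -0.0375

(-0.1279, -0.0375, -0.2739)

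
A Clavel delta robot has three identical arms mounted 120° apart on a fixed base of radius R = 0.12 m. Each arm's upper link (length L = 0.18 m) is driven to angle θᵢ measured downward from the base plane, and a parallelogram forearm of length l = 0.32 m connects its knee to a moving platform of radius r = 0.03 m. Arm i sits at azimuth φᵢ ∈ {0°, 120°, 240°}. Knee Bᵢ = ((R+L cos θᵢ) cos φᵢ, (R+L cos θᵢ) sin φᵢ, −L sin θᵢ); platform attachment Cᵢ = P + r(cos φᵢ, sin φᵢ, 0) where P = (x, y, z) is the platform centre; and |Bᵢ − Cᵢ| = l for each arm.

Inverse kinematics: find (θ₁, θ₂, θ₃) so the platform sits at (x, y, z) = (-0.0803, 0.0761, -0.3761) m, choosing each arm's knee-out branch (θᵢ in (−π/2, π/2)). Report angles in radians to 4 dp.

arm 1 (φ=0.0°): x'=-0.0803, y'=0.0761
  A cos θ + B sin θ = C:  0.1703·cos θ + -0.3761·sin θ = -0.2951
  γ=atan2(-0.3761,0.1703)=-1.1456;  ψ=arccos(-0.7148)=2.3672;  θ1=γ+ψ≈1.2216
φ2=120.0° → target in arm frame (0.1061, 0.0315)
  e−x'=-0.0161;  (l²−L²−(e−x')²−y'²−z²)/2L = -0.2019
  γ=atan2(-0.3761,-0.0161)=-1.6135;  ψ=arccos(-0.5365)=2.1370;  θ2=γ+ψ≈0.5236
arm 3 (φ=240.0°): x'=-0.0258, y'=-0.1076
  e−x'=0.1158;  (l²−L²−(e−x')²−y'²−z²)/2L = -0.2679
  γ=atan2(-0.3761,0.1158)=-1.2722;  ψ=arccos(-0.6807)=2.3195;  θ3=γ+ψ≈1.0473

θ₁ = 1.2216, θ₂ = 0.5236, θ₃ = 1.0473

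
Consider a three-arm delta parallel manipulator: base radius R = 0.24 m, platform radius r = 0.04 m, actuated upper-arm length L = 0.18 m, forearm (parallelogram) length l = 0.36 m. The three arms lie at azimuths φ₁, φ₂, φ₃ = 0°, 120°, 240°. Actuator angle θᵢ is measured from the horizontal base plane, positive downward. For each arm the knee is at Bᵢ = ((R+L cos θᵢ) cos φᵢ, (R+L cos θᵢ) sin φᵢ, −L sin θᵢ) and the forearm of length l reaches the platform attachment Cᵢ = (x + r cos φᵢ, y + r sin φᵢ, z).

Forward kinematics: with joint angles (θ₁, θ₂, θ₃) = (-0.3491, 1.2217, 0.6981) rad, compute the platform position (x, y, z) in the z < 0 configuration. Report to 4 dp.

arm 1 at φ=0.0°: e+L cos θ1 = 0.3691;  centre 1 = (0.3691, 0.0000, 0.0616)
arm 2 at φ=120.0°: e+L cos θ2 = 0.2616;  centre 2 = (-0.1308, 0.2265, -0.1691)
centre 3 = (0.3379·cos240.0°, 0.3379·sin240.0°, -0.1157) = (-0.1689, -0.2926, -0.1157)
eliminate P² terms by subtracting sphere 1 from 2 and 3
[-0.9999 0.4531 -0.4614]·P = -0.0430;  [-1.0762 -0.5852 -0.3545]·P = -0.0125
det = 1.0727;  x = 0.0288+-0.4015z,  y = -0.0315+0.1325z
into |P−centre ₁|² = l²: 1.1787z² + 0.1418z + -0.0090 = 0;  Δ = 0.0623;  z = -0.1661 or 0.0457 → z<0 root = -0.1661
x = 0.0954, y = -0.0535

(0.0954, -0.0535, -0.1661)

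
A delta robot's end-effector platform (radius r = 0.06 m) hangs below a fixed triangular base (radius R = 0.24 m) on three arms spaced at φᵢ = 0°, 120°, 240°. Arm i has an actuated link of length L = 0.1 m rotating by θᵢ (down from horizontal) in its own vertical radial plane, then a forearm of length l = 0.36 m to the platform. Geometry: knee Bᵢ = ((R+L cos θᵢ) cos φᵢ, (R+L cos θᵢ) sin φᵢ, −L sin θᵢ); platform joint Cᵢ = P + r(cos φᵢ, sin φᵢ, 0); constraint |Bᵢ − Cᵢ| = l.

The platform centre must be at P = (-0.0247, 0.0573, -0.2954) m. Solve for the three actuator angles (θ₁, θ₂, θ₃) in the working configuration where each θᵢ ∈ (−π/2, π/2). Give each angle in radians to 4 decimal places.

θ₁ = 0.7857, θ₂ = 0.0874, θ₃ = 0.8733

rotate P by −φ1: (-0.0247, 0.0573, -0.2954)
  e−x'=0.2047;  (l²−L²−(e−x')²−y'²−z²)/2L = -0.0642
  γ=atan2(-0.2954,0.2047)=-0.9648;  ψ=arccos(-0.1787)=1.7505;  θ1=γ+ψ≈0.7857
arm 2 (φ=120.0°): x'=0.0620, y'=-0.0073
  e−x'=0.1180;  (l²−L²−(e−x')²−y'²−z²)/2L = 0.0918
  γ=atan2(-0.2954,0.1180)=-1.1907;  ψ=arccos(0.2885)=1.2781;  θ2=γ+ψ≈0.0874
arm 3 (φ=240.0°): x'=-0.0373, y'=-0.0500
  A=0.2173, B=-0.2954, C=(l²−L²−A²−y'²−z²)/(2L)=-0.0869
  θ3 = atan2(B,A) + arccos(C/0.3667) = 0.8733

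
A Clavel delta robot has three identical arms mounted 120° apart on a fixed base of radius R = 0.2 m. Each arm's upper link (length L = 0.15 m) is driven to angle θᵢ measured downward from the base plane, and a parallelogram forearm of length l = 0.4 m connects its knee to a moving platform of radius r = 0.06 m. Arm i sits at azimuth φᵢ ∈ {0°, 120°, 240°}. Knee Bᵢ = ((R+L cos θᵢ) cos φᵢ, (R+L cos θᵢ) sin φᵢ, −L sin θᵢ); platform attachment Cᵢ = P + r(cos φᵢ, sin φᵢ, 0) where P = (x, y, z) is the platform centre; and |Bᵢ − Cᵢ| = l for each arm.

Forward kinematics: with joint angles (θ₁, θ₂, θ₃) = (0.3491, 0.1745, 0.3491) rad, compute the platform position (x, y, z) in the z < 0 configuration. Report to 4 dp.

O1 = (0.2810·cos0.0°, 0.2810·sin0.0°, -0.0513) = (0.2810, 0.0000, -0.0513)
O2 = (0.2877·cos120.0°, 0.2877·sin120.0°, -0.0260) = (-0.1439, 0.2492, -0.0260)
φ3=240.0°: virtual centre (-0.1405, -0.2433, -0.0513), radius l
|O₂|²−|O₁|² = 0.0019;  |O₃|²−|O₁|² = 0.0000
[-0.8496 0.4983 0.0505]·P = 0.0019;  [-0.8429 -0.4866 0.0000]·P = 0.0000
det = 0.8335;  x = -0.0011+0.0295z,  y = 0.0019+-0.0511z
into |P−O₁|² = l²: 1.0035z² + 0.0858z + -0.0778 = 0;  Δ = 0.3197;  z = -0.3245 or 0.2390 → z<0 root = -0.3245
x = -0.0107, y = 0.0185

(-0.0107, 0.0185, -0.3245)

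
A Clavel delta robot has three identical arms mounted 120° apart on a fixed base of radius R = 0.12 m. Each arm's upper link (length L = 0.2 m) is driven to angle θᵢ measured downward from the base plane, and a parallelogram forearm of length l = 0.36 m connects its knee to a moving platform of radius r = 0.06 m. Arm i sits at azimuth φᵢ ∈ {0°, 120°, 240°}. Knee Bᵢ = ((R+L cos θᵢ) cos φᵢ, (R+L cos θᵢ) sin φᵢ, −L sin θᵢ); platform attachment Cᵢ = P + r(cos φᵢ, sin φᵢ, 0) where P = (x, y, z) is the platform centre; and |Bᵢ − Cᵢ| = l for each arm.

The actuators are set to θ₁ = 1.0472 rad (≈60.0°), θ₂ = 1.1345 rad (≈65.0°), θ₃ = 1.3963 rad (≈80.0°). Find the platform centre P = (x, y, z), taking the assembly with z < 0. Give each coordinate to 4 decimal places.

φ1=0.0°: virtual centre (0.1600, 0.0000, -0.1732), radius l
φ2=120.0°: virtual centre (-0.0723, 0.1252, -0.1813), radius l
arm 3 at φ=240.0°: e+L cos θ3 = 0.0947;  O3 = (-0.0474, -0.0820, -0.1970)
|O₂|²−|O₁|² = -0.0019;  |O₃|²−|O₁|² = -0.0078
linear system: -0.4645x+0.2503y = -0.0019−-0.0161z; -0.4147x+-0.1641y = -0.0078−-0.0475z
Cramer: x(z) = 0.0126-0.0808z;  y(z) = 0.0159-0.0855z
into |P−O₁|² = l²: 1.0138z² + 0.3675z + -0.0776 = 0;  Δ = 0.4498;  z = -0.5120 or 0.1495 → z<0 root = -0.5120
x = 0.0539, y = 0.0597

(0.0539, 0.0597, -0.5120)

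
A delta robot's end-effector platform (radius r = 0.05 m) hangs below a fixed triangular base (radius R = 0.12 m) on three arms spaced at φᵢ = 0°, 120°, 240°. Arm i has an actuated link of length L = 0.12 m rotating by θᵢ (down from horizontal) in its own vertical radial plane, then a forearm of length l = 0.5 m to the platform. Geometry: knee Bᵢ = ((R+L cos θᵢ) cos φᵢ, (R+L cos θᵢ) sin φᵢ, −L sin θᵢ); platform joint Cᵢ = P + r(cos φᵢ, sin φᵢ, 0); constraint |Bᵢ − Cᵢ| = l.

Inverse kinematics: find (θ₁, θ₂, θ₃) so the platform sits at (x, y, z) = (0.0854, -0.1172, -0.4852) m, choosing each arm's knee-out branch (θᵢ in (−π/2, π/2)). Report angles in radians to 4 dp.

θ₁ = 0.0869, θ₂ = 0.7849, θ₃ = 0.1740

arm 1 (φ=0.0°): x'=0.0854, y'=-0.1172
  A cos θ + B sin θ = C:  -0.0154·cos θ + -0.4852·sin θ = -0.0575
  √(A²+B²)=0.4854;  θ1 = -1.6025+1.6895 ≈ 0.0869
rotate P by −φ2: (-0.1442, -0.0154, -0.4852)
  e−x'=0.2142;  (l²−L²−(e−x')²−y'²−z²)/2L = -0.1914
  γ=atan2(-0.4852,0.2142)=-1.1551;  ψ=arccos(-0.3609)=1.9400;  θ2=γ+ψ≈0.7849
arm 3 (φ=240.0°): x'=0.0588, y'=0.1326
  A cos θ + B sin θ = C:  0.0112·cos θ + -0.4852·sin θ = -0.0730
  √(A²+B²)=0.4853;  θ3 = -1.5477+1.7218 ≈ 0.1740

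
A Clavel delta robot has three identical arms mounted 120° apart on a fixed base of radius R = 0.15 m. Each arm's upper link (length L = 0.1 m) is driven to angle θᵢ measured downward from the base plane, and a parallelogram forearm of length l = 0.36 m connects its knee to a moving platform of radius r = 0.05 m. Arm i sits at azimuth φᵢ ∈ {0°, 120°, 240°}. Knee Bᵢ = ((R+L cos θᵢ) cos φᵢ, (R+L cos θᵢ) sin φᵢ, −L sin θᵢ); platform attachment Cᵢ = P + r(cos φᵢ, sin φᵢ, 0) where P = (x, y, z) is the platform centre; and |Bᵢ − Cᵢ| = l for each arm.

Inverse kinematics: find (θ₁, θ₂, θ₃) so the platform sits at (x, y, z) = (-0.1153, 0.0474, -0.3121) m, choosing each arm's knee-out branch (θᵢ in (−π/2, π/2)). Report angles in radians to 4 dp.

φ1=0.0° → target in arm frame (-0.1153, 0.0474)
  A cos θ + B sin θ = C:  0.2153·cos θ + -0.3121·sin θ = -0.1320
  θ1 = atan2(B,A) + arccos(C/0.3792) = 0.9596
rotate P by −φ2: (0.0987, 0.0762, -0.3121)
  e−x'=0.0013;  (l²−L²−(e−x')²−y'²−z²)/2L = 0.0820
  θ2 = atan2(B,A) + arccos(C/0.3121) = -0.2616
rotate P by −φ3: (0.0166, -0.1236, -0.3121)
  A cos θ + B sin θ = C:  0.0834·cos θ + -0.3121·sin θ = -0.0001
  γ=atan2(-0.3121,0.0834)=-1.3097;  ψ=arccos(-0.0004)=1.5712;  θ3=γ+ψ≈0.2615

θ₁ = 0.9596, θ₂ = -0.2616, θ₃ = 0.2615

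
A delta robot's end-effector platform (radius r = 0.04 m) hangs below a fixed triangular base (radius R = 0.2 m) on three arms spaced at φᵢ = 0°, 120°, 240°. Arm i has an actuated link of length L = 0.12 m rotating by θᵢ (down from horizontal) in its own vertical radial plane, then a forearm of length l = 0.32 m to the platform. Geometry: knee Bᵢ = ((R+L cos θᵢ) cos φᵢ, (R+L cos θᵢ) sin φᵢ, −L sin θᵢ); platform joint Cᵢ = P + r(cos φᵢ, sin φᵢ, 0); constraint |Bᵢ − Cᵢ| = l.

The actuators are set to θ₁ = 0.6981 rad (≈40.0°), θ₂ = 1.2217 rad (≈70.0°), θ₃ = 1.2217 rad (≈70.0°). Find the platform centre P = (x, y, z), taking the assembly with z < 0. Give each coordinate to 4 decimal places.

(0.0565, 0.0000, -0.3305)

arm 1 at φ=0.0°: (R−r)+L cos θ1 = 0.2519;  centre 1 = (0.2519, 0.0000, -0.0771)
φ2=120.0°: virtual centre (-0.1005, 0.1741, -0.1128), radius l
centre 3 = (0.2010·cos240.0°, 0.2010·sin240.0°, -0.1128) = (-0.1005, -0.1741, -0.1128)
|centre ₂|²−|centre ₁|² = -0.0163;  |centre ₃|²−|centre ₁|² = -0.0163
linear system: -0.7049x+0.3482y = -0.0163−-0.0713z; -0.7049x+-0.3482y = -0.0163−-0.0713z
det = 0.4909;  x = 0.0231+-0.1011z,  y = 0.0000+0.0000z
quadratic in z: (1.0102)z²+(0.2005)z+(-0.0441)=0, √Δ=0.4673 → z ∈ {-0.3305, 0.1320}; z = -0.3305 (taking z<0)
x = 0.0565, y = 0.0000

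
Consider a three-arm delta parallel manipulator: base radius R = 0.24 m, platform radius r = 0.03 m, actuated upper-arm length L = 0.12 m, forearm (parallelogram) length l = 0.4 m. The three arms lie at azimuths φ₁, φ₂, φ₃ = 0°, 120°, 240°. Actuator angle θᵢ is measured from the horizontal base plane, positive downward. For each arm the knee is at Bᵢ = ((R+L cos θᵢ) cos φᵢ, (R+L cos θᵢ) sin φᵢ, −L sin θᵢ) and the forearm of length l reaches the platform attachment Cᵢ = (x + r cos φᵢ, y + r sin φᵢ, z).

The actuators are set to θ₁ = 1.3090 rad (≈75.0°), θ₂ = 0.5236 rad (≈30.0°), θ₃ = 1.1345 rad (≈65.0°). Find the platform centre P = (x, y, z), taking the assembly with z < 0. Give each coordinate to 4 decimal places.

(-0.0531, 0.0569, -0.3810)

centre 1 = (0.2411·cos0.0°, 0.2411·sin0.0°, -0.1159) = (0.2411, 0.0000, -0.1159)
φ2=120.0°: virtual centre (-0.1570, 0.2719, -0.0600), radius l
arm 3 at φ=240.0°: e+L cos θ3 = 0.2607;  centre 3 = (-0.1304, -0.2258, -0.1088)
|centre ₂|²−|centre ₁|² = 0.0306;  |centre ₃|²−|centre ₁|² = 0.0083
linear system: -0.7960x+0.5437y = 0.0306−0.1118z; -0.7428x+-0.4516y = 0.0083−0.0143z
det = 0.7634;  x = -0.0240+0.0763z,  y = 0.0212+-0.0939z
sphere 1 gives Az²+Bz+C=0 with A=1.0146, B=0.1874, C=-0.0759;  B²−4AC=0.3430;  roots -0.3810, 0.1963;  negative root z = -0.3810
x = -0.0531, y = 0.0569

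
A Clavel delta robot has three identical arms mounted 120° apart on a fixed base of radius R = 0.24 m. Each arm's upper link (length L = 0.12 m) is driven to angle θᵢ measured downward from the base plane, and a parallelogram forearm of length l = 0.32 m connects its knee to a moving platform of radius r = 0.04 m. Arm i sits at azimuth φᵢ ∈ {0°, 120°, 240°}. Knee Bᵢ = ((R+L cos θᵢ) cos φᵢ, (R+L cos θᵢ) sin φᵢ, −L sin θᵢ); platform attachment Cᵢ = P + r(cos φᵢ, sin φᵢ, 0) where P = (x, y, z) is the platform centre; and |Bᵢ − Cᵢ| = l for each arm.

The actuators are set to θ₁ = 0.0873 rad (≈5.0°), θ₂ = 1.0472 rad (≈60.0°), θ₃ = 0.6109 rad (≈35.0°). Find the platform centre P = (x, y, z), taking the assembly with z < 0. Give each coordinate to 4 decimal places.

arm 1 at φ=0.0°: (R−r)+L cos θ1 = 0.3195;  S1 = (0.3195, 0.0000, -0.0105)
S2 = (0.2600·cos120.0°, 0.2600·sin120.0°, -0.1039) = (-0.1300, 0.2252, -0.1039)
arm 3 at φ=240.0°: (R−r)+L cos θ3 = 0.2983;  S3 = (-0.1491, -0.2583, -0.0688)
subtract pairs → two planes through P
plane₁₂: -0.8991x+0.4503y+-0.1869z = -0.0238
Cramer: x(z) = 0.0182-0.1682z;  y(z) = -0.0166+0.0792z
quadratic in z: (1.0346)z²+(0.1197)z+(-0.0112)=0, √Δ=0.2464 → z ∈ {-0.1769, 0.0612}; z = -0.1769 (taking z<0)
x = 0.0480, y = -0.0306

(0.0480, -0.0306, -0.1769)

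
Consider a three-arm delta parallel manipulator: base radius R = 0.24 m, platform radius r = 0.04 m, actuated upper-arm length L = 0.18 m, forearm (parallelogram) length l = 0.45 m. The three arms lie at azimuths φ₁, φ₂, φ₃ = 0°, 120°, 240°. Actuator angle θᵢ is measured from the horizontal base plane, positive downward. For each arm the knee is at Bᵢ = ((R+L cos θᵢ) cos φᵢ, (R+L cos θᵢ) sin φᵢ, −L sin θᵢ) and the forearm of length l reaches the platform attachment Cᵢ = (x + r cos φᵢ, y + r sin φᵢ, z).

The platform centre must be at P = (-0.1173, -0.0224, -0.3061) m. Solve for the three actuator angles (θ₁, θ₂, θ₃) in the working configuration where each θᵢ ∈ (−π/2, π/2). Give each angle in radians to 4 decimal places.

φ1=0.0° → target in arm frame (-0.1173, -0.0224)
  A cos θ + B sin θ = C:  0.3173·cos θ + -0.3061·sin θ = -0.0688
  √(A²+B²)=0.4409;  θ1 = -0.7674+1.7276 ≈ 0.9601
rotate P by −φ2: (0.0393, 0.1128, -0.3061)
  e−x'=0.1607;  (l²−L²−(e−x')²−y'²−z²)/2L = 0.1051
  γ=atan2(-0.3061,0.1607)=-1.0872;  ψ=arccos(0.3040)=1.2619;  θ2=γ+ψ≈0.1746
rotate P by −φ3: (0.0780, -0.0904, -0.3061)
  e−x'=0.1220;  (l²−L²−(e−x')²−y'²−z²)/2L = 0.1482
  γ=atan2(-0.3061,0.1220)=-1.1917;  ψ=arccos(0.4499)=1.1042;  θ3=γ+ψ≈-0.0875

θ₁ = 0.9601, θ₂ = 0.1746, θ₃ = -0.0875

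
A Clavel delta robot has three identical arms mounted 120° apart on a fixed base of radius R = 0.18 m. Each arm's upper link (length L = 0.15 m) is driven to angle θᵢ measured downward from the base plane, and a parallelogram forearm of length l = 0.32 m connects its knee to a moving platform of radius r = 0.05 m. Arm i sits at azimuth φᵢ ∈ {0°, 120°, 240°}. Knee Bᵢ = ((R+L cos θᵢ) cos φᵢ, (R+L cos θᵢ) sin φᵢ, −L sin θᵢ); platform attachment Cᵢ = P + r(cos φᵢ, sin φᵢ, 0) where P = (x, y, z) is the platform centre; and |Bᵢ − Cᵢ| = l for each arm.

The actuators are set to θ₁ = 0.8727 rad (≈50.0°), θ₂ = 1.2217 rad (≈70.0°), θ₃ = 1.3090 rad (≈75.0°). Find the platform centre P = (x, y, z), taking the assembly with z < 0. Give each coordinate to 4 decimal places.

(0.0558, 0.0115, -0.3854)

arm 1 at φ=0.0°: (R−r)+L cos θ1 = 0.2264;  S1 = (0.2264, 0.0000, -0.1149)
arm 2 at φ=120.0°: (R−r)+L cos θ2 = 0.1813;  S2 = (-0.0907, 0.1570, -0.1410)
arm 3 at φ=240.0°: (R−r)+L cos θ3 = 0.1688;  S3 = (-0.0844, -0.1462, -0.1449)
eliminate P² terms by subtracting sphere 1 from 2 and 3
[-0.6341 0.3140 -0.0521]·P = -0.0117;  [-0.6217 -0.2924 -0.0600]·P = -0.0150
Cramer: x(z) = 0.0214-0.0895z;  y(z) = 0.0058-0.0148z
quadratic in z: (1.0082)z²+(0.2663)z+(-0.0471)=0, √Δ=0.5108 → z ∈ {-0.3854, 0.1212}; z = -0.3854 (taking z<0)
x = 0.0558, y = 0.0115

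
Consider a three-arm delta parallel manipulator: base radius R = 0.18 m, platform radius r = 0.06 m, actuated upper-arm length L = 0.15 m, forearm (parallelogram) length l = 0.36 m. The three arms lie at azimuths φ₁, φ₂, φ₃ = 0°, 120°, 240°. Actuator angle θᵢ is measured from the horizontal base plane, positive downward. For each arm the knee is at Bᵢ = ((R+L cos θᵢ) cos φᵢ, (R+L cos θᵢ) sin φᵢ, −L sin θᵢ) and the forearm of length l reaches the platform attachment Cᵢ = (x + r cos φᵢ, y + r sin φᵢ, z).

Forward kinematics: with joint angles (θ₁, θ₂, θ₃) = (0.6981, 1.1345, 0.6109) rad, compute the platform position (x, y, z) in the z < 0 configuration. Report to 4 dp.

(0.0295, -0.0735, -0.3828)

centre 1 = (0.2349·cos0.0°, 0.2349·sin0.0°, -0.0964) = (0.2349, 0.0000, -0.0964)
φ2=120.0°: virtual centre (-0.0917, 0.1588, -0.1359), radius l
arm 3 at φ=240.0°: e+L cos θ3 = 0.2429;  centre 3 = (-0.1214, -0.2103, -0.0860)
subtract pairs → two planes through P
linear system: -0.6532x+0.3176y = -0.0124−-0.0791z; -0.7127x+-0.4207y = 0.0019−0.0207z
Cramer: x(z) = 0.0092-0.0532z;  y(z) = -0.0201+0.1395z
sphere 1 gives Az²+Bz+C=0 with A=1.0223, B=0.2113, C=-0.0689;  B²−4AC=0.3265;  roots -0.3828, 0.1762;  negative root z = -0.3828
x = 0.0295, y = -0.0735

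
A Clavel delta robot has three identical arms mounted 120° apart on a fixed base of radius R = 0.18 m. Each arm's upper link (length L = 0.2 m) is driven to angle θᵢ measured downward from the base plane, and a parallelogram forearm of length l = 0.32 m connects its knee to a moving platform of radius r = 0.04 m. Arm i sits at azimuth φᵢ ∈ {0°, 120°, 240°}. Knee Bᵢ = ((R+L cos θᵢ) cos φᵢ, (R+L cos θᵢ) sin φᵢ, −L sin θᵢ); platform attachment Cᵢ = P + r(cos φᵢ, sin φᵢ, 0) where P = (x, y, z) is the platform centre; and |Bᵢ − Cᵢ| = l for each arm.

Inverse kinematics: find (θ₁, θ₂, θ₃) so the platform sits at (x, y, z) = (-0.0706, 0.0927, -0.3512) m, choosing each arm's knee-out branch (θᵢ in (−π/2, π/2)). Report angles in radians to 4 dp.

θ₁ = 1.3090, θ₂ = 0.5234, θ₃ = 1.2218

arm 1 (φ=0.0°): x'=-0.0706, y'=0.0927
  A cos θ + B sin θ = C:  0.2106·cos θ + -0.3512·sin θ = -0.2847
  √(A²+B²)=0.4095;  θ1 = -1.0306+2.3396 ≈ 1.3090
φ2=120.0° → target in arm frame (0.1156, 0.0148)
  e−x'=0.0244;  (l²−L²−(e−x')²−y'²−z²)/2L = -0.1544
  θ2 = atan2(B,A) + arccos(C/0.3520) = 0.5234
rotate P by −φ3: (-0.0450, -0.1075, -0.3512)
  e−x'=0.1850;  (l²−L²−(e−x')²−y'²−z²)/2L = -0.2668
  θ3 = atan2(B,A) + arccos(C/0.3969) = 1.2218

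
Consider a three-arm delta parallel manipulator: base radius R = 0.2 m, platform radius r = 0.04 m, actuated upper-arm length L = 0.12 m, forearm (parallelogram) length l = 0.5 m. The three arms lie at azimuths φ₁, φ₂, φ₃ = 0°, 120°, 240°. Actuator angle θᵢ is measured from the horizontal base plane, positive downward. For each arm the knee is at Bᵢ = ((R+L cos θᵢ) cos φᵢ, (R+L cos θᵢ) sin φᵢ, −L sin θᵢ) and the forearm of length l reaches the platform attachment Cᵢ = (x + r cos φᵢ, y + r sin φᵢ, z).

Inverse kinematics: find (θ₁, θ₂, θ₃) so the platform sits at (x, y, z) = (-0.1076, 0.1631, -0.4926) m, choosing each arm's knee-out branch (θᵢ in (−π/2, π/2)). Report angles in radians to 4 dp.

rotate P by −φ1: (-0.1076, 0.1631, -0.4926)
  e−x'=0.2676;  (l²−L²−(e−x')²−y'²−z²)/2L = -0.4386
  γ=atan2(-0.4926,0.2676)=-1.0732;  ψ=arccos(-0.7824)=2.4693;  θ1=γ+ψ≈1.3962
rotate P by −φ2: (0.1950, 0.0116, -0.4926)
  A=-0.0350, B=-0.4926, C=(l²−L²−A²−y'²−z²)/(2L)=-0.0351
  γ=atan2(-0.4926,-0.0350)=-1.6418;  ψ=arccos(-0.0710)=1.6419;  θ2=γ+ψ≈0.0001
rotate P by −φ3: (-0.0874, -0.1747, -0.4926)
  A=0.2474, B=-0.4926, C=(l²−L²−A²−y'²−z²)/(2L)=-0.4117
  √(A²+B²)=0.5513;  θ3 = -1.1053+2.4142 ≈ 1.3089

θ₁ = 1.3962, θ₂ = 0.0001, θ₃ = 1.3089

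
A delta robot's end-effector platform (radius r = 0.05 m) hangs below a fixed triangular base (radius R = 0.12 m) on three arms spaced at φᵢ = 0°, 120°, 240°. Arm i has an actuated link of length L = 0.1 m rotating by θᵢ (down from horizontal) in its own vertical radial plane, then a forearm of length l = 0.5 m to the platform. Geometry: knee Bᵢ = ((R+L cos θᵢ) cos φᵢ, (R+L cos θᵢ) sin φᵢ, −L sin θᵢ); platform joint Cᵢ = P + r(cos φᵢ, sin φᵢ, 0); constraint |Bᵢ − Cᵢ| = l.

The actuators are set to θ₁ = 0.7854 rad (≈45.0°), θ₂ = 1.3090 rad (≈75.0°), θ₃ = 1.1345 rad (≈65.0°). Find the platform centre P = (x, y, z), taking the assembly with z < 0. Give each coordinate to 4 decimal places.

O1 = (0.1407·cos0.0°, 0.1407·sin0.0°, -0.0707) = (0.1407, 0.0000, -0.0707)
arm 2 at φ=120.0°: ρ2 = 0.0959;  O2 = (-0.0479, 0.0830, -0.0966)
O3 = (0.1123·cos240.0°, 0.1123·sin240.0°, -0.0906) = (-0.0561, -0.0972, -0.0906)
subtract pairs → two planes through P
plane₁₂: -0.3773x+0.1661y+-0.0518z = -0.0063
Cramer: x(z) = 0.0136-0.1202z;  y(z) = -0.0070+0.0385z
into |P−O₁|² = l²: 1.0159z² + 0.1715z + -0.2288 = 0;  Δ = 0.9591;  z = -0.5664 or 0.3976 → z<0 root = -0.5664
x = 0.0817, y = -0.0288

(0.0817, -0.0288, -0.5664)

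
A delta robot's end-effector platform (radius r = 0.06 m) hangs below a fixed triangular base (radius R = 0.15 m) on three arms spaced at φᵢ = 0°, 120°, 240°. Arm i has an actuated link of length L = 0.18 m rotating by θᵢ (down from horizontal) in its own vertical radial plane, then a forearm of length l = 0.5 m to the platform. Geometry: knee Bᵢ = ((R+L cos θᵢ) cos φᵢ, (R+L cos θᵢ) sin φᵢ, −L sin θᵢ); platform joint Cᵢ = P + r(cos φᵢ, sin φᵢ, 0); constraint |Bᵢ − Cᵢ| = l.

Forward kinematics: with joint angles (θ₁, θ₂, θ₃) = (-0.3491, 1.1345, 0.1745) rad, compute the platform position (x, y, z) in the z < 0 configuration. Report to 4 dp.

(0.2048, -0.1914, -0.3971)

arm 1 at φ=0.0°: (R−r)+L cos θ1 = 0.2591;  O1 = (0.2591, 0.0000, 0.0616)
φ2=120.0°: virtual centre (-0.0830, 0.1438, -0.1631), radius l
O3 = (0.2673·cos240.0°, 0.2673·sin240.0°, -0.0313) = (-0.1336, -0.2315, -0.0313)
eliminate P² terms by subtracting sphere 1 from 2 and 3
linear system: -0.6844x+0.2876y = -0.0168−-0.4494z; -0.7856x+-0.4629y = 0.0015−-0.1856z
det = 0.5428;  x = 0.0135+-0.4817z,  y = -0.0261+0.4164z
sphere 1 gives Az²+Bz+C=0 with A=1.4054, B=0.0918, C=-0.1852;  B²−4AC=1.0495;  roots -0.3971, 0.3318;  negative root z = -0.3971
x = 0.2048, y = -0.1914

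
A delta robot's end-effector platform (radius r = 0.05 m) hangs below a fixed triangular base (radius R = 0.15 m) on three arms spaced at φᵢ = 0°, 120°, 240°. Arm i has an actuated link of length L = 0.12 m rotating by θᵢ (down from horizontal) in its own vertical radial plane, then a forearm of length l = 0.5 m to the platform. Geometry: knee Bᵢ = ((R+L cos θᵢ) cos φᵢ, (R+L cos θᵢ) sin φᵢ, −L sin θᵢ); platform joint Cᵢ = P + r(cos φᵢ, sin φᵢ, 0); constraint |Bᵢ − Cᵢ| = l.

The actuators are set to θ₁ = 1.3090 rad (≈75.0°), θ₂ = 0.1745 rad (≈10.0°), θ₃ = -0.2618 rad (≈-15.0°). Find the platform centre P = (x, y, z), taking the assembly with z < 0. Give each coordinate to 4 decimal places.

(-0.2534, -0.0595, -0.4300)

O1 = (0.1311·cos0.0°, 0.1311·sin0.0°, -0.1159) = (0.1311, 0.0000, -0.1159)
O2 = (0.2182·cos120.0°, 0.2182·sin120.0°, -0.0208) = (-0.1091, 0.1889, -0.0208)
O3 = (0.2159·cos240.0°, 0.2159·sin240.0°, 0.0311) = (-0.1080, -0.1870, 0.0311)
eliminate P² terms by subtracting sphere 1 from 2 and 3
plane₁₂: -0.4803x+0.3779y+0.1902z = 0.0174
det = 0.3603;  x = -0.0359+0.5057z,  y = 0.0005+0.1396z
sphere 1 gives Az²+Bz+C=0 with A=1.2752, B=0.0631, C=-0.2087;  B²−4AC=1.0685;  roots -0.4300, 0.3806;  negative root z = -0.4300
x = -0.2534, y = -0.0595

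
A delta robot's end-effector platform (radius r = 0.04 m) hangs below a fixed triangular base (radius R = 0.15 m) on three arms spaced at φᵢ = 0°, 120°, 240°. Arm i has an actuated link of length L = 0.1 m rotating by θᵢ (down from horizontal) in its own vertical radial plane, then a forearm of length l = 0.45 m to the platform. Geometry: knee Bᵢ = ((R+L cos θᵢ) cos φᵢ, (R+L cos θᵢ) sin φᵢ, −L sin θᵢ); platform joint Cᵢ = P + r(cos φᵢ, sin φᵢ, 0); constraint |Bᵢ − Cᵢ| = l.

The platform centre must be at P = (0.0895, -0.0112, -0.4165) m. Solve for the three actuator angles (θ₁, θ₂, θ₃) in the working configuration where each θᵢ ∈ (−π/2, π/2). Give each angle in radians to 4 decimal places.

θ₁ = -0.1743, θ₂ = 0.5238, θ₃ = 0.4364

arm 1 (φ=0.0°): x'=0.0895, y'=-0.0112
  A cos θ + B sin θ = C:  0.0205·cos θ + -0.4165·sin θ = 0.0924
  γ=atan2(-0.4165,0.0205)=-1.5216;  ψ=arccos(0.2216)=1.3473;  θ1=γ+ψ≈-0.1743
rotate P by −φ2: (-0.0544, -0.0719, -0.4165)
  A cos θ + B sin θ = C:  0.1644·cos θ + -0.4165·sin θ = -0.0659
  √(A²+B²)=0.4478;  θ2 = -1.1947+1.7186 ≈ 0.5238
arm 3 (φ=240.0°): x'=-0.0351, y'=0.0831
  A=0.1451, B=-0.4165, C=(l²−L²−A²−y'²−z²)/(2L)=-0.0446
  γ=atan2(-0.4165,0.1451)=-1.2357;  ψ=arccos(-0.1011)=1.6721;  θ3=γ+ψ≈0.4364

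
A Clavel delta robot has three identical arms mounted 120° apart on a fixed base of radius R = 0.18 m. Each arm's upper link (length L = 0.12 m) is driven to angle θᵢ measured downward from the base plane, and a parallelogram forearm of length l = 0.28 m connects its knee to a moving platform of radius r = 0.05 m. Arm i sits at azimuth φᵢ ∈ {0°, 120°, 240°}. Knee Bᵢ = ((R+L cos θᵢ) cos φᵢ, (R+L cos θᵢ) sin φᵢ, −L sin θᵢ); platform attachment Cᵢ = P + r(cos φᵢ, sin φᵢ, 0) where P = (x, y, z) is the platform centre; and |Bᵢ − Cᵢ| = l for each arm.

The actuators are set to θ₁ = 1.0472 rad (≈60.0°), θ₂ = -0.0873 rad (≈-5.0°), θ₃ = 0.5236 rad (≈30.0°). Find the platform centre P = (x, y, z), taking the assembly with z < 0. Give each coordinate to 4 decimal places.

arm 1 at φ=0.0°: e+L cos θ1 = 0.1900;  centre 1 = (0.1900, 0.0000, -0.1039)
centre 2 = (0.2495·cos120.0°, 0.2495·sin120.0°, 0.0105) = (-0.1248, 0.2161, 0.0105)
arm 3 at φ=240.0°: e+L cos θ3 = 0.2339;  centre 3 = (-0.1170, -0.2026, -0.0600)
eliminate P² terms by subtracting sphere 1 from 2 and 3
linear system: -0.6295x+0.4322y = 0.0155−0.2288z; -0.6139x+-0.4052y = 0.0114−0.0878z
Cramer: x(z) = -0.0215+0.2511z;  y(z) = 0.0044-0.1636z
sphere 1 gives Az²+Bz+C=0 with A=1.0898, B=0.1002, C=-0.0228;  B²−4AC=0.1096;  roots -0.1978, 0.1059;  negative root z = -0.1978
x = -0.0712, y = 0.0368

(-0.0712, 0.0368, -0.1978)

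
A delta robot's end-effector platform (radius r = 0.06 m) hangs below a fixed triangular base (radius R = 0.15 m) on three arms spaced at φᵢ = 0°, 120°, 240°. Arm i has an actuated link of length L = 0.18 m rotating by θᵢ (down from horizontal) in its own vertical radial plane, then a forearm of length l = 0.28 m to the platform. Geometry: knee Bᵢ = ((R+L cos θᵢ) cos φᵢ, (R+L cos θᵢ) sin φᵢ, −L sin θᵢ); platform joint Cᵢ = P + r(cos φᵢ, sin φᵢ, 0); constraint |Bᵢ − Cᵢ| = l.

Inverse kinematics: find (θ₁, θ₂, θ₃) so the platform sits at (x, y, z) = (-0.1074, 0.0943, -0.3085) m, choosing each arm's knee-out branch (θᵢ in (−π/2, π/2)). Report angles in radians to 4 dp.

arm 1 (φ=0.0°): x'=-0.1074, y'=0.0943
  A=0.1974, B=-0.3085, C=(l²−L²−A²−y'²−z²)/(2L)=-0.2695
  √(A²+B²)=0.3662;  θ1 = -1.0016+2.3978 ≈ 1.3963
arm 2 (φ=120.0°): x'=0.1354, y'=0.0459
  e−x'=-0.0454;  (l²−L²−(e−x')²−y'²−z²)/2L = -0.1481
  γ=atan2(-0.3085,-0.0454)=-1.7168;  ψ=arccos(-0.4751)=2.0659;  θ2=γ+ψ≈0.3491
φ3=240.0° → target in arm frame (-0.0280, -0.1402)
  e−x'=0.1180;  (l²−L²−(e−x')²−y'²−z²)/2L = -0.2298
  θ3 = atan2(B,A) + arccos(C/0.3303) = 1.1348

θ₁ = 1.3963, θ₂ = 0.3491, θ₃ = 1.1348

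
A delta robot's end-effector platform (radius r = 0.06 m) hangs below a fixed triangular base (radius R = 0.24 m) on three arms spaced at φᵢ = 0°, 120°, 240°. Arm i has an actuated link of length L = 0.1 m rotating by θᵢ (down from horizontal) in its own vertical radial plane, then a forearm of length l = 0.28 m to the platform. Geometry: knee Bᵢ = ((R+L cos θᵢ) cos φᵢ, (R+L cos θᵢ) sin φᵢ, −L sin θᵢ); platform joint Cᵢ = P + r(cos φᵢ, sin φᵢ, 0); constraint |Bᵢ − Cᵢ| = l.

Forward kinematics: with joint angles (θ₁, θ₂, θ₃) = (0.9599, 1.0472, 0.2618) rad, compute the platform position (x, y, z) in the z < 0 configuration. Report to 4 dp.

(-0.0186, -0.0439, -0.1866)

φ1=0.0°: virtual centre (0.2374, 0.0000, -0.0819), radius l
φ2=120.0°: virtual centre (-0.1150, 0.1992, -0.0866), radius l
arm 3 at φ=240.0°: ρ3 = 0.2766;  O3 = (-0.1383, -0.2395, -0.0259)
eliminate P² terms by subtracting sphere 1 from 2 and 3
linear system: -0.7047x+0.3984y = -0.0026−-0.0094z; -0.7513x+-0.4791y = 0.0141−0.1121z
Cramer: x(z) = -0.0068+0.0630z;  y(z) = -0.0188+0.1351z
into |P−O₁|² = l²: 1.0222z² + 0.1280z + -0.0117 = 0;  Δ = 0.0642;  z = -0.1866 or 0.0614 → z<0 root = -0.1866
x = -0.0186, y = -0.0439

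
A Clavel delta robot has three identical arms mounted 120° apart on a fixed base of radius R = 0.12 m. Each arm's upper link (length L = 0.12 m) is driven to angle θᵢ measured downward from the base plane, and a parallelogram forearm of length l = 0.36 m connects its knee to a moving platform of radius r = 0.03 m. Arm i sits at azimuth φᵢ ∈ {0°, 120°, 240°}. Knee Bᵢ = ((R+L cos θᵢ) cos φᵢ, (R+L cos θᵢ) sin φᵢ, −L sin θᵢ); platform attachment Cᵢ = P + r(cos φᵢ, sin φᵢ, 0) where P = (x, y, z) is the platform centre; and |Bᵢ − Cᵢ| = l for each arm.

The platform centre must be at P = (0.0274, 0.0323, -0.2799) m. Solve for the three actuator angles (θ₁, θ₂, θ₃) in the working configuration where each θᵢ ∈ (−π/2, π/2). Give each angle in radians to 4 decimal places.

rotate P by −φ1: (0.0274, 0.0323, -0.2799)
  A cos θ + B sin θ = C:  0.0626·cos θ + -0.2799·sin θ = 0.1329
  θ1 = atan2(B,A) + arccos(C/0.2868) = -0.2617
φ2=120.0° → target in arm frame (0.0143, -0.0399)
  A cos θ + B sin θ = C:  0.0757·cos θ + -0.2799·sin θ = 0.1230
  θ2 = atan2(B,A) + arccos(C/0.2900) = -0.1740
rotate P by −φ3: (-0.0417, 0.0076, -0.2799)
  A=0.1317, B=-0.2799, C=(l²−L²−A²−y'²−z²)/(2L)=0.0811
  γ=atan2(-0.2799,0.1317)=-1.1311;  ψ=arccos(0.2621)=1.3056;  θ3=γ+ψ≈0.1745

θ₁ = -0.2617, θ₂ = -0.1740, θ₃ = 0.1745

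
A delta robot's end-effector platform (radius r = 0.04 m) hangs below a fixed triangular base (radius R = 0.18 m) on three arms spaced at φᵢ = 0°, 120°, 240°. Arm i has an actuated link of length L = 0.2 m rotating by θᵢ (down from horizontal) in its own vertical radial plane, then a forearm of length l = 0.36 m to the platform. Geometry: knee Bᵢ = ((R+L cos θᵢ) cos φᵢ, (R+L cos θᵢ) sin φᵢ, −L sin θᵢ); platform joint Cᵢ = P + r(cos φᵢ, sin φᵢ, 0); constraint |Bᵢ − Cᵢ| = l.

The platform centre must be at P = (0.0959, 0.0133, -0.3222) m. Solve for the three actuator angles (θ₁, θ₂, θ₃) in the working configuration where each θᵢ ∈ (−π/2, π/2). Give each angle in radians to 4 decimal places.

θ₁ = 0.2619, θ₂ = 0.8728, θ₃ = 0.9601

φ1=0.0° → target in arm frame (0.0959, 0.0133)
  A=0.0441, B=-0.3222, C=(l²−L²−A²−y'²−z²)/(2L)=-0.0408
  √(A²+B²)=0.3252;  θ1 = -1.4348+1.6967 ≈ 0.2619
φ2=120.0° → target in arm frame (-0.0364, -0.0897)
  A=0.1764, B=-0.3222, C=(l²−L²−A²−y'²−z²)/(2L)=-0.1335
  γ=atan2(-0.3222,0.1764)=-1.0698;  ψ=arccos(-0.3633)=1.9426;  θ2=γ+ψ≈0.8728
φ3=240.0° → target in arm frame (-0.0595, 0.0764)
  A cos θ + B sin θ = C:  0.1995·cos θ + -0.3222·sin θ = -0.1496
  γ=atan2(-0.3222,0.1995)=-1.0165;  ψ=arccos(-0.3948)=1.9766;  θ3=γ+ψ≈0.9601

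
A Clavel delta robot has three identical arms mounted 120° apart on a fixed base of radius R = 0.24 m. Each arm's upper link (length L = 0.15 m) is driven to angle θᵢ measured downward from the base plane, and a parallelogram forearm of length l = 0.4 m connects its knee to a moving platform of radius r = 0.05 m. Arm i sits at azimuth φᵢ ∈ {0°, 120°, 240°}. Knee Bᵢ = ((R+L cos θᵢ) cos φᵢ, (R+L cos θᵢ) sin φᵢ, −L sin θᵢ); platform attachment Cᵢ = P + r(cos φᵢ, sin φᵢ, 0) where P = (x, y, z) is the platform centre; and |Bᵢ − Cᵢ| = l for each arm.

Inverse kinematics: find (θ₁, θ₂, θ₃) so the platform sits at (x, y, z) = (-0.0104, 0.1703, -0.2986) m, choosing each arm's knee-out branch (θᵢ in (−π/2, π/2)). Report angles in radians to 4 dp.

φ1=0.0° → target in arm frame (-0.0104, 0.1703)
  A=0.2004, B=-0.2986, C=(l²−L²−A²−y'²−z²)/(2L)=-0.0694
  √(A²+B²)=0.3596;  θ1 = -0.9797+1.7650 ≈ 0.7853
arm 2 (φ=120.0°): x'=0.1527, y'=-0.0761
  A=0.0373, B=-0.2986, C=(l²−L²−A²−y'²−z²)/(2L)=0.1372
  γ=atan2(-0.2986,0.0373)=-1.4465;  ψ=arccos(0.4558)=1.0975;  θ2=γ+ψ≈-0.3489
arm 3 (φ=240.0°): x'=-0.1423, y'=-0.0942
  A cos θ + B sin θ = C:  0.3323·cos θ + -0.2986·sin θ = -0.2365
  γ=atan2(-0.2986,0.3323)=-0.7321;  ψ=arccos(-0.5293)=2.1286;  θ3=γ+ψ≈1.3965

θ₁ = 0.7853, θ₂ = -0.3489, θ₃ = 1.3965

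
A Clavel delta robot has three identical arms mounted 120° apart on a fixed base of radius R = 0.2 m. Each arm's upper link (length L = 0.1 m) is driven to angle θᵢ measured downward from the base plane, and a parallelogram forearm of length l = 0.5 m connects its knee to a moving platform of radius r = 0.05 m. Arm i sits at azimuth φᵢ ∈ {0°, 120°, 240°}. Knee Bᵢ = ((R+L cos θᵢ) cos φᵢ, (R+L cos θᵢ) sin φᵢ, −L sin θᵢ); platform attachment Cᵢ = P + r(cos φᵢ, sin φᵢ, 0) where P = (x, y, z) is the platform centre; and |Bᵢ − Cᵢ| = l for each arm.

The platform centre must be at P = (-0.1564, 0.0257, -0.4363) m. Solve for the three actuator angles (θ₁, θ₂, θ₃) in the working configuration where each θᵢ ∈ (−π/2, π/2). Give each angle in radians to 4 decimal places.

θ₁ = 1.0469, θ₂ = -0.2618, θ₃ = 0.0001

rotate P by −φ1: (-0.1564, 0.0257, -0.4363)
  e−x'=0.3064;  (l²−L²−(e−x')²−y'²−z²)/2L = -0.2245
  γ=atan2(-0.4363,0.3064)=-0.9585;  ψ=arccos(-0.4211)=2.0054;  θ1=γ+ψ≈1.0469
arm 2 (φ=120.0°): x'=0.1005, y'=0.1226
  A cos θ + B sin θ = C:  0.0495·cos θ + -0.4363·sin θ = 0.1608
  γ=atan2(-0.4363,0.0495)=-1.4577;  ψ=arccos(0.3662)=1.1959;  θ2=γ+ψ≈-0.2618
rotate P by −φ3: (0.0559, -0.1483, -0.4363)
  e−x'=0.0941;  (l²−L²−(e−x')²−y'²−z²)/2L = 0.0940
  θ3 = atan2(B,A) + arccos(C/0.4463) = 0.0001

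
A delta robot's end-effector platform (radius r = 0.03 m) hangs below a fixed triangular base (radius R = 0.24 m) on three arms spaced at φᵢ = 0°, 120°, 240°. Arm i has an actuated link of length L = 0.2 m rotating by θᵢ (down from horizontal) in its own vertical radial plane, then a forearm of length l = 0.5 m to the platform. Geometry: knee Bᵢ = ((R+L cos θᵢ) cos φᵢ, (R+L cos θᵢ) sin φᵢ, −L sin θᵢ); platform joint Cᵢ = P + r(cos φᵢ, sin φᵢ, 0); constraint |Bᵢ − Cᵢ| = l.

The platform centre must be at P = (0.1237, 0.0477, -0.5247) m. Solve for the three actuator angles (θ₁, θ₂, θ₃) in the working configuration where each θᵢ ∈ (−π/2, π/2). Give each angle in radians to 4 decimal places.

arm 1 (φ=0.0°): x'=0.1237, y'=0.0477
  A=0.0863, B=-0.5247, C=(l²−L²−A²−y'²−z²)/(2L)=-0.1876
  θ1 = atan2(B,A) + arccos(C/0.5317) = 0.5235
φ2=120.0° → target in arm frame (-0.0205, -0.1310)
  e−x'=0.2305;  (l²−L²−(e−x')²−y'²−z²)/2L = -0.3390
  √(A²+B²)=0.5731;  θ2 = -1.1568+2.2038 ≈ 1.0470
arm 3 (φ=240.0°): x'=-0.1032, y'=0.0833
  e−x'=0.3132;  (l²−L²−(e−x')²−y'²−z²)/2L = -0.4258
  γ=atan2(-0.5247,0.3132)=-1.0327;  ψ=arccos(-0.6968)=2.3417;  θ3=γ+ψ≈1.3090

θ₁ = 0.5235, θ₂ = 1.0470, θ₃ = 1.3090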